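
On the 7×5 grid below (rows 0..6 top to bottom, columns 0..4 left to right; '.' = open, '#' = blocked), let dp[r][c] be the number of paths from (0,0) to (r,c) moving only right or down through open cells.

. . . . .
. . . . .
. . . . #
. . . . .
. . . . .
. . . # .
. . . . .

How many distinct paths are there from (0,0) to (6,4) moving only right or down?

r\c   0   1   2   3   4
  0   1   1   1   1   1
  1   1   2   3   4   5
  2   1   3   6  10   0
  3   1   4  10  20  20
  4   1   5  15  35  55
  5   1   6  21   0  55
  6   1   7  28  28  83

83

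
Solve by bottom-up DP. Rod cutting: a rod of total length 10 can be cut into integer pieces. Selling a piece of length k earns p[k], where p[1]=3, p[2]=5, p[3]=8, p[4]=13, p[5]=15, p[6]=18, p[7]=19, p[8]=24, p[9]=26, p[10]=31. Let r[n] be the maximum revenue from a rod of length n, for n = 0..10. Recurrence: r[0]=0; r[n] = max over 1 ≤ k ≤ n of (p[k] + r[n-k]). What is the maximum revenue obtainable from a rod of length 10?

   n    0    1    2    3    4    5    6    7    8    9   10
r[n]    0    3    6    9   13   16   19   22   26   29   32

32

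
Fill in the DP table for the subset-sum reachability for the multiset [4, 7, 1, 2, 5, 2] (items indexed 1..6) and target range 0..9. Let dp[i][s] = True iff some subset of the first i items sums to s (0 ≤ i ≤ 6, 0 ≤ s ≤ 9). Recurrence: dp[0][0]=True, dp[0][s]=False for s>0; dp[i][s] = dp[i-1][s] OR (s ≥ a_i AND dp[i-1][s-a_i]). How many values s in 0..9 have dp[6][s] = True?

i\s   0   1   2   3   4   5   6   7   8   9
  0   T   F   F   F   F   F   F   F   F   F
  1   T   F   F   F   T   F   F   F   F   F
  2   T   F   F   F   T   F   F   T   F   F
  3   T   T   F   F   T   T   F   T   T   F
  4   T   T   T   T   T   T   T   T   T   T
  5   T   T   T   T   T   T   T   T   T   T
  6   T   T   T   T   T   T   T   T   T   T

10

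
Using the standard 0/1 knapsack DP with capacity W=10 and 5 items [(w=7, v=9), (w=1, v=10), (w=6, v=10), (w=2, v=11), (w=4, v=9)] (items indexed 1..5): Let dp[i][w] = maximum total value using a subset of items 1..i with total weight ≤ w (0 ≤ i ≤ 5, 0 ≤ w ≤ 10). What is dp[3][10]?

20

i\w   0   1   2   3   4   5   6   7   8   9  10
  0   0   0   0   0   0   0   0   0   0   0   0
  1   0   0   0   0   0   0   0   9   9   9   9
  2   0  10  10  10  10  10  10  10  19  19  19
  3   0  10  10  10  10  10  10  20  20  20  20
  4   0  10  11  21  21  21  21  21  21  31  31
  5   0  10  11  21  21  21  21  30  30  31  31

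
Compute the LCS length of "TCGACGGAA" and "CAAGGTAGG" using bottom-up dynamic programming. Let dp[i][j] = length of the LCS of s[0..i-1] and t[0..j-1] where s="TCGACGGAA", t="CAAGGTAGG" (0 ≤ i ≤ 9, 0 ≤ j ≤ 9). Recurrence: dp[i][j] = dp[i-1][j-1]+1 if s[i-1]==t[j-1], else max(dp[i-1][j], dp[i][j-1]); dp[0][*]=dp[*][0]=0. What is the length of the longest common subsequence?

5

   ''  C  A  A  G  G  T  A  G  G
''  0  0  0  0  0  0  0  0  0  0
 T  0  0  0  0  0  0  1  1  1  1
 C  0  1  1  1  1  1  1  1  1  1
 G  0  1  1  1  2  2  2  2  2  2
 A  0  1  2  2  2  2  2  3  3  3
 C  0  1  2  2  2  2  2  3  3  3
 G  0  1  2  2  3  3  3  3  4  4
 G  0  1  2  2  3  4  4  4  4  5
 A  0  1  2  3  3  4  4  5  5  5
 A  0  1  2  3  3  4  4  5  5  5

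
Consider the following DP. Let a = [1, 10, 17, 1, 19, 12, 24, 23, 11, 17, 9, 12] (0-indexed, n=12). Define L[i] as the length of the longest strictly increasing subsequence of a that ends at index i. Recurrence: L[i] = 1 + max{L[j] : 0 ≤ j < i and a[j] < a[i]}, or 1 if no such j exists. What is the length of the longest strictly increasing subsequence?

5

   i    0    1    2    3    4    5    6    7    8    9   10   11
a[i]    1   10   17    1   19   12   24   23   11   17    9   12
L[i]    1    2    3    1    4    3    5    5    3    4    2    4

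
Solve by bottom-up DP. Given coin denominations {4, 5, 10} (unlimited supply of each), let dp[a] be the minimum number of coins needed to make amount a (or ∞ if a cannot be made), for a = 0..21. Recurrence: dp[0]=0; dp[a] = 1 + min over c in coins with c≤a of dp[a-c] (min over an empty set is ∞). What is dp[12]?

 a  0  1  2  3  4  5  6  7  8  9 10 11 12 13 14 15 16 17 18 19 20 21
dp  0  -  -  -  1  1  -  -  2  2  1  -  3  3  2  2  4  4  3  3  2  5
(- denotes ∞ / unreachable)

3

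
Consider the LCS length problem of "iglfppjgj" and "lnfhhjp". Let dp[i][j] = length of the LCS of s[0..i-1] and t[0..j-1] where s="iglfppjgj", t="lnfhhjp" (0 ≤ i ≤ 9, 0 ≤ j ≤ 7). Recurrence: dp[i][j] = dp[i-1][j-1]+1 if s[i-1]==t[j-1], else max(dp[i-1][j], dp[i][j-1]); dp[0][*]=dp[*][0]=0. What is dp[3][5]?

   ''  l  n  f  h  h  j  p
''  0  0  0  0  0  0  0  0
 i  0  0  0  0  0  0  0  0
 g  0  0  0  0  0  0  0  0
 l  0  1  1  1  1  1  1  1
 f  0  1  1  2  2  2  2  2
 p  0  1  1  2  2  2  2  3
 p  0  1  1  2  2  2  2  3
 j  0  1  1  2  2  2  3  3
 g  0  1  1  2  2  2  3  3
 j  0  1  1  2  2  2  3  3

1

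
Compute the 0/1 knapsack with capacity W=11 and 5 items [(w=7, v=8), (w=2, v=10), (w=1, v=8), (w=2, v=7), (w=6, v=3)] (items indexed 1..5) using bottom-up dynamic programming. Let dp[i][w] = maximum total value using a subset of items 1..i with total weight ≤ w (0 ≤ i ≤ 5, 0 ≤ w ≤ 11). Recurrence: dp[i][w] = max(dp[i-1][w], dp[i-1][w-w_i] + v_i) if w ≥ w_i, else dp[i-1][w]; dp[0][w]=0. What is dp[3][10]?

26

i\w   0   1   2   3   4   5   6   7   8   9  10  11
  0   0   0   0   0   0   0   0   0   0   0   0   0
  1   0   0   0   0   0   0   0   8   8   8   8   8
  2   0   0  10  10  10  10  10  10  10  18  18  18
  3   0   8  10  18  18  18  18  18  18  18  26  26
  4   0   8  10  18  18  25  25  25  25  25  26  26
  5   0   8  10  18  18  25  25  25  25  25  26  28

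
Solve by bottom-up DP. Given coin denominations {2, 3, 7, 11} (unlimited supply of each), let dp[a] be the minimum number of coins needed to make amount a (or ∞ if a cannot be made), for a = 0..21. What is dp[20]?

3

 a  0  1  2  3  4  5  6  7  8  9 10 11 12 13 14 15 16 17 18 19 20 21
dp  0  -  1  1  2  2  2  1  3  2  2  1  3  2  2  3  3  3  2  4  3  3
(- denotes ∞ / unreachable)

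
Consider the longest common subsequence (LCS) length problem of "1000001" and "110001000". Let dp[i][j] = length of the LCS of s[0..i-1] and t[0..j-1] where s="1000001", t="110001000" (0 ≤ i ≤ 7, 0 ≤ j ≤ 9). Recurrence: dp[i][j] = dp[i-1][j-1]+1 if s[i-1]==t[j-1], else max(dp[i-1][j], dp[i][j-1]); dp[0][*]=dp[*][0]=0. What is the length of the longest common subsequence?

6

   ''  1  1  0  0  0  1  0  0  0
''  0  0  0  0  0  0  0  0  0  0
 1  0  1  1  1  1  1  1  1  1  1
 0  0  1  1  2  2  2  2  2  2  2
 0  0  1  1  2  3  3  3  3  3  3
 0  0  1  1  2  3  4  4  4  4  4
 0  0  1  1  2  3  4  4  5  5  5
 0  0  1  1  2  3  4  4  5  6  6
 1  0  1  2  2  3  4  5  5  6  6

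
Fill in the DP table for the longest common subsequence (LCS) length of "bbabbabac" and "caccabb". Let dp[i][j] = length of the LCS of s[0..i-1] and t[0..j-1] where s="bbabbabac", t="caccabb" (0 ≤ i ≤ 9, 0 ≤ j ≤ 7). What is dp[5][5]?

   ''  c  a  c  c  a  b  b
''  0  0  0  0  0  0  0  0
 b  0  0  0  0  0  0  1  1
 b  0  0  0  0  0  0  1  2
 a  0  0  1  1  1  1  1  2
 b  0  0  1  1  1  1  2  2
 b  0  0  1  1  1  1  2  3
 a  0  0  1  1  1  2  2  3
 b  0  0  1  1  1  2  3  3
 a  0  0  1  1  1  2  3  3
 c  0  1  1  2  2  2  3  3

1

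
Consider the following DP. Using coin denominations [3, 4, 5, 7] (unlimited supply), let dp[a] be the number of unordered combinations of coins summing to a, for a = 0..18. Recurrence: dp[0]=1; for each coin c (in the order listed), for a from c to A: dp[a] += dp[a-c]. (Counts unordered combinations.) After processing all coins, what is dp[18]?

after  coin     0     1     2     3     4     5     6     7     8     9    10    11    12    13    14    15    16    17    18
          3     1     0     0     1     0     0     1     0     0     1     0     0     1     0     0     1     0     0     1
          4     1     0     0     1     1     0     1     1     1     1     1     1     2     1     1     2     2     1     2
          5     1     0     0     1     1     1     1     1     2     2     2     2     3     3     3     4     4     4     5
          7     1     0     0     1     1     1     1     2     2     2     3     3     4     4     5     6     6     7     8

8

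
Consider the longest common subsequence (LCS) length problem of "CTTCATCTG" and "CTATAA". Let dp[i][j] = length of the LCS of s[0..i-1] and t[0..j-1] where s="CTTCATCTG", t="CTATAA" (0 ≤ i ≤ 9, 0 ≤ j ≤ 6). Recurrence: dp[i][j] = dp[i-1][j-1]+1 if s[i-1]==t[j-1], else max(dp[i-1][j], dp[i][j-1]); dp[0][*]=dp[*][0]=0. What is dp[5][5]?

   ''  C  T  A  T  A  A
''  0  0  0  0  0  0  0
 C  0  1  1  1  1  1  1
 T  0  1  2  2  2  2  2
 T  0  1  2  2  3  3  3
 C  0  1  2  2  3  3  3
 A  0  1  2  3  3  4  4
 T  0  1  2  3  4  4  4
 C  0  1  2  3  4  4  4
 T  0  1  2  3  4  4  4
 G  0  1  2  3  4  4  4

4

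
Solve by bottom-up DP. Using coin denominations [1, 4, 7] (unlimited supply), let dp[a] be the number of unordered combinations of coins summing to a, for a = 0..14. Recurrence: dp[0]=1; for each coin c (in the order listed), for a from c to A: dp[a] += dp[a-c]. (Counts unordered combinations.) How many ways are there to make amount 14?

after  coin     0     1     2     3     4     5     6     7     8     9    10    11    12    13    14
          1     1     1     1     1     1     1     1     1     1     1     1     1     1     1     1
          4     1     1     1     1     2     2     2     2     3     3     3     3     4     4     4
          7     1     1     1     1     2     2     2     3     4     4     4     5     6     6     7

7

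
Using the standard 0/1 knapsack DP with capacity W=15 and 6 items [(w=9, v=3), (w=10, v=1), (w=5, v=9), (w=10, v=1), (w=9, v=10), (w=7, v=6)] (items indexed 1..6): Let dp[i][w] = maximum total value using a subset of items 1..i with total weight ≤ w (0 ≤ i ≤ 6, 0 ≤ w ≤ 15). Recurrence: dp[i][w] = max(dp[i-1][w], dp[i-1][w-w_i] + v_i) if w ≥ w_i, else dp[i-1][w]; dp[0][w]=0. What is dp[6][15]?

19

i\w   0   1   2   3   4   5   6   7   8   9  10  11  12  13  14  15
  0   0   0   0   0   0   0   0   0   0   0   0   0   0   0   0   0
  1   0   0   0   0   0   0   0   0   0   3   3   3   3   3   3   3
  2   0   0   0   0   0   0   0   0   0   3   3   3   3   3   3   3
  3   0   0   0   0   0   9   9   9   9   9   9   9   9   9  12  12
  4   0   0   0   0   0   9   9   9   9   9   9   9   9   9  12  12
  5   0   0   0   0   0   9   9   9   9  10  10  10  10  10  19  19
  6   0   0   0   0   0   9   9   9   9  10  10  10  15  15  19  19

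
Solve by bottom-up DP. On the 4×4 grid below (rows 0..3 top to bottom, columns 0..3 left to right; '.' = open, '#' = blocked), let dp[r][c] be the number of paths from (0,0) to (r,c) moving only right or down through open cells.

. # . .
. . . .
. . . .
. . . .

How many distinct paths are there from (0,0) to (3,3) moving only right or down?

r\c   0   1   2   3
  0   1   0   0   0
  1   1   1   1   1
  2   1   2   3   4
  3   1   3   6  10

10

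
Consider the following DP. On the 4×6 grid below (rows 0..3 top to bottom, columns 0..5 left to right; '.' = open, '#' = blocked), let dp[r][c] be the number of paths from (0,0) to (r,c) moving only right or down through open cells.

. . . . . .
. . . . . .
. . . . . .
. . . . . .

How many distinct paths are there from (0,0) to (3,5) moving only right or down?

56

r\c   0   1   2   3   4   5
  0   1   1   1   1   1   1
  1   1   2   3   4   5   6
  2   1   3   6  10  15  21
  3   1   4  10  20  35  56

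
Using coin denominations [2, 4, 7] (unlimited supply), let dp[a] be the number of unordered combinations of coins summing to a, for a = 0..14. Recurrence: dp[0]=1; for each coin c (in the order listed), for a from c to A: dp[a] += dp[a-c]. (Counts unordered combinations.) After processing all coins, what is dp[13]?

2

after  coin     0     1     2     3     4     5     6     7     8     9    10    11    12    13    14
          2     1     0     1     0     1     0     1     0     1     0     1     0     1     0     1
          4     1     0     1     0     2     0     2     0     3     0     3     0     4     0     4
          7     1     0     1     0     2     0     2     1     3     1     3     2     4     2     5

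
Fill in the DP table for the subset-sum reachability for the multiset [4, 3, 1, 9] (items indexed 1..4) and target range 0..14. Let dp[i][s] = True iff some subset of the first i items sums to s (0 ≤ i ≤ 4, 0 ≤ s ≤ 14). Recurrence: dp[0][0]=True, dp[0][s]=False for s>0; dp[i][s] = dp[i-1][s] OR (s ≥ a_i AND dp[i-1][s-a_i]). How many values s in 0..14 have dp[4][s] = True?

12

i\s   0   1   2   3   4   5   6   7   8   9  10  11  12  13  14
  0   T   F   F   F   F   F   F   F   F   F   F   F   F   F   F
  1   T   F   F   F   T   F   F   F   F   F   F   F   F   F   F
  2   T   F   F   T   T   F   F   T   F   F   F   F   F   F   F
  3   T   T   F   T   T   T   F   T   T   F   F   F   F   F   F
  4   T   T   F   T   T   T   F   T   T   T   T   F   T   T   T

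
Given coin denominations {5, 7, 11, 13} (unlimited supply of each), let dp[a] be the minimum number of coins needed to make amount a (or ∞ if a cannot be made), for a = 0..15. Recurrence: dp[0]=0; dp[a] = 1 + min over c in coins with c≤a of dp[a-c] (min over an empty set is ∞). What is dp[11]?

1

 a  0  1  2  3  4  5  6  7  8  9 10 11 12 13 14 15
dp  0  -  -  -  -  1  -  1  -  -  2  1  2  1  2  3
(- denotes ∞ / unreachable)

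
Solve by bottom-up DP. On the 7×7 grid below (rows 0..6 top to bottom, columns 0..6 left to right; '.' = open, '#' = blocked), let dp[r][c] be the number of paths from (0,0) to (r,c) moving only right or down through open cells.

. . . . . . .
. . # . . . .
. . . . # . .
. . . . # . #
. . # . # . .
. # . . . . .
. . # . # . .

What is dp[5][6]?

17

r\c   0   1   2   3   4   5   6
  0   1   1   1   1   1   1   1
  1   1   2   0   1   2   3   4
  2   1   3   3   4   0   3   7
  3   1   4   7  11   0   3   0
  4   1   5   0  11   0   3   3
  5   1   0   0  11  11  14  17
  6   1   1   0  11   0  14  31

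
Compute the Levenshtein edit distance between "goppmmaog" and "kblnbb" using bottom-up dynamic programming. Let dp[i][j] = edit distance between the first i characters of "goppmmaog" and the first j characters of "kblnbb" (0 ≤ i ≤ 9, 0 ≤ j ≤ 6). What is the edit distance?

9

   ''  k  b  l  n  b  b
''  0  1  2  3  4  5  6
 g  1  1  2  3  4  5  6
 o  2  2  2  3  4  5  6
 p  3  3  3  3  4  5  6
 p  4  4  4  4  4  5  6
 m  5  5  5  5  5  5  6
 m  6  6  6  6  6  6  6
 a  7  7  7  7  7  7  7
 o  8  8  8  8  8  8  8
 g  9  9  9  9  9  9  9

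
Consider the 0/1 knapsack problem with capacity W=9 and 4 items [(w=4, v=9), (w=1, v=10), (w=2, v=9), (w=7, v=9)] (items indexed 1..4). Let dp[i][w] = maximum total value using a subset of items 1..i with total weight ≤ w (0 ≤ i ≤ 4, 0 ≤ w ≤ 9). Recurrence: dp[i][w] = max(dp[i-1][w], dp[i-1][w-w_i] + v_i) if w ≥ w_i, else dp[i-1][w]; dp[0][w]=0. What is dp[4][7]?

28

i\w   0   1   2   3   4   5   6   7   8   9
  0   0   0   0   0   0   0   0   0   0   0
  1   0   0   0   0   9   9   9   9   9   9
  2   0  10  10  10  10  19  19  19  19  19
  3   0  10  10  19  19  19  19  28  28  28
  4   0  10  10  19  19  19  19  28  28  28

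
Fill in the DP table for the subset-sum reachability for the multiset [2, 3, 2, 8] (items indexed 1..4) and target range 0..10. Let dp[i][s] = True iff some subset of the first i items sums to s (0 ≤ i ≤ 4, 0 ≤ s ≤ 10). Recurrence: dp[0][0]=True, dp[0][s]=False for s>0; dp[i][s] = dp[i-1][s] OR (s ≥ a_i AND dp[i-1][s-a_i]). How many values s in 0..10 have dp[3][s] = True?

6

i\s   0   1   2   3   4   5   6   7   8   9  10
  0   T   F   F   F   F   F   F   F   F   F   F
  1   T   F   T   F   F   F   F   F   F   F   F
  2   T   F   T   T   F   T   F   F   F   F   F
  3   T   F   T   T   T   T   F   T   F   F   F
  4   T   F   T   T   T   T   F   T   T   F   T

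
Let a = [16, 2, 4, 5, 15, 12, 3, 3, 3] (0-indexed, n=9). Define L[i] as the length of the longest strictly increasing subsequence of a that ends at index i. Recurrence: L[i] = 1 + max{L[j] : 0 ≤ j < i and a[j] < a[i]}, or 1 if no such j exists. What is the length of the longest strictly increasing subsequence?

   i    0    1    2    3    4    5    6    7    8
a[i]   16    2    4    5   15   12    3    3    3
L[i]    1    1    2    3    4    4    2    2    2

4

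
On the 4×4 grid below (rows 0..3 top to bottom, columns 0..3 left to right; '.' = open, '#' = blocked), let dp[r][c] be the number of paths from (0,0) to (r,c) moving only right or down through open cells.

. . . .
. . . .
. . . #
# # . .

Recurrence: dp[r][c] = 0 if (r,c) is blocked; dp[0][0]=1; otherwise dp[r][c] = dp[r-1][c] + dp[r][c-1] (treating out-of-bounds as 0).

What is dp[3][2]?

6

r\c   0   1   2   3
  0   1   1   1   1
  1   1   2   3   4
  2   1   3   6   0
  3   0   0   6   6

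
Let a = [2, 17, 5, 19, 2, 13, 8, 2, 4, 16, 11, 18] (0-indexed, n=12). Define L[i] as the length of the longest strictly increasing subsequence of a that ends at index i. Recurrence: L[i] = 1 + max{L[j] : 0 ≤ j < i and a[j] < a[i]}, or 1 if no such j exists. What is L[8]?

   i    0    1    2    3    4    5    6    7    8    9   10   11
a[i]    2   17    5   19    2   13    8    2    4   16   11   18
L[i]    1    2    2    3    1    3    3    1    2    4    4    5

2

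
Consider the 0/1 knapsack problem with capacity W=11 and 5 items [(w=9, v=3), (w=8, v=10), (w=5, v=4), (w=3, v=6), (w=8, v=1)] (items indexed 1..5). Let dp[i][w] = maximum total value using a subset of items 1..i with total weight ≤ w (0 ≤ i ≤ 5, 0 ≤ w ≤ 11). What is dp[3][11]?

i\w   0   1   2   3   4   5   6   7   8   9  10  11
  0   0   0   0   0   0   0   0   0   0   0   0   0
  1   0   0   0   0   0   0   0   0   0   3   3   3
  2   0   0   0   0   0   0   0   0  10  10  10  10
  3   0   0   0   0   0   4   4   4  10  10  10  10
  4   0   0   0   6   6   6   6   6  10  10  10  16
  5   0   0   0   6   6   6   6   6  10  10  10  16

10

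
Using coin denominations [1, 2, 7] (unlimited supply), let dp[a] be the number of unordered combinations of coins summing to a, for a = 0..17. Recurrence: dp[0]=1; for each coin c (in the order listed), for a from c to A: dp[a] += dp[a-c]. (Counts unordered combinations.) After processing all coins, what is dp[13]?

after  coin     0     1     2     3     4     5     6     7     8     9    10    11    12    13    14    15    16    17
          1     1     1     1     1     1     1     1     1     1     1     1     1     1     1     1     1     1     1
          2     1     1     2     2     3     3     4     4     5     5     6     6     7     7     8     8     9     9
          7     1     1     2     2     3     3     4     5     6     7     8     9    10    11    13    14    16    17

11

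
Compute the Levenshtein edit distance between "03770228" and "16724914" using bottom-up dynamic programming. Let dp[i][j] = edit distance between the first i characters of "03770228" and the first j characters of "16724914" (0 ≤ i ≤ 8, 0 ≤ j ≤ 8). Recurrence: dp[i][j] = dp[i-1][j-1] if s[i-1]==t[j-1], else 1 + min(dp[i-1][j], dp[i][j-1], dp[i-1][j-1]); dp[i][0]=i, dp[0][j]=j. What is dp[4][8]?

7

   ''  1  6  7  2  4  9  1  4
''  0  1  2  3  4  5  6  7  8
 0  1  1  2  3  4  5  6  7  8
 3  2  2  2  3  4  5  6  7  8
 7  3  3  3  2  3  4  5  6  7
 7  4  4  4  3  3  4  5  6  7
 0  5  5  5  4  4  4  5  6  7
 2  6  6  6  5  4  5  5  6  7
 2  7  7  7  6  5  5  6  6  7
 8  8  8  8  7  6  6  6  7  7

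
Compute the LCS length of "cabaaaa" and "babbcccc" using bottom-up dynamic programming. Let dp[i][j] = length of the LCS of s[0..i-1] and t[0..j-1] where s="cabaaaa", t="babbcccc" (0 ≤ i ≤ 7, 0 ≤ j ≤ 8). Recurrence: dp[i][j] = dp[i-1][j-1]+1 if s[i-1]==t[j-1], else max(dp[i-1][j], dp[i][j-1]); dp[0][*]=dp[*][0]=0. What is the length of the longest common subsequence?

2

   ''  b  a  b  b  c  c  c  c
''  0  0  0  0  0  0  0  0  0
 c  0  0  0  0  0  1  1  1  1
 a  0  0  1  1  1  1  1  1  1
 b  0  1  1  2  2  2  2  2  2
 a  0  1  2  2  2  2  2  2  2
 a  0  1  2  2  2  2  2  2  2
 a  0  1  2  2  2  2  2  2  2
 a  0  1  2  2  2  2  2  2  2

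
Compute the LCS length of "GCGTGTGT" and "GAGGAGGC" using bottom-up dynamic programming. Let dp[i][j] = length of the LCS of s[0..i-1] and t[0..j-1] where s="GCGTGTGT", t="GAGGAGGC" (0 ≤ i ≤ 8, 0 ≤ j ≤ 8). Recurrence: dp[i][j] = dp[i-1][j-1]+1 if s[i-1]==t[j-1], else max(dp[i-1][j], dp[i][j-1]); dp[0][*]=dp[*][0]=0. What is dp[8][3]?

2

   ''  G  A  G  G  A  G  G  C
''  0  0  0  0  0  0  0  0  0
 G  0  1  1  1  1  1  1  1  1
 C  0  1  1  1  1  1  1  1  2
 G  0  1  1  2  2  2  2  2  2
 T  0  1  1  2  2  2  2  2  2
 G  0  1  1  2  3  3  3  3  3
 T  0  1  1  2  3  3  3  3  3
 G  0  1  1  2  3  3  4  4  4
 T  0  1  1  2  3  3  4  4  4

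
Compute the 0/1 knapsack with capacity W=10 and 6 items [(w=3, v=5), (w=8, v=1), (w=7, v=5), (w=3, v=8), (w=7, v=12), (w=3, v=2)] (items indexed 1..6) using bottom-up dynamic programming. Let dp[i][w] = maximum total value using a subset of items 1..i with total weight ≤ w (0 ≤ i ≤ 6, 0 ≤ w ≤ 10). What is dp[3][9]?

5

i\w   0   1   2   3   4   5   6   7   8   9  10
  0   0   0   0   0   0   0   0   0   0   0   0
  1   0   0   0   5   5   5   5   5   5   5   5
  2   0   0   0   5   5   5   5   5   5   5   5
  3   0   0   0   5   5   5   5   5   5   5  10
  4   0   0   0   8   8   8  13  13  13  13  13
  5   0   0   0   8   8   8  13  13  13  13  20
  6   0   0   0   8   8   8  13  13  13  15  20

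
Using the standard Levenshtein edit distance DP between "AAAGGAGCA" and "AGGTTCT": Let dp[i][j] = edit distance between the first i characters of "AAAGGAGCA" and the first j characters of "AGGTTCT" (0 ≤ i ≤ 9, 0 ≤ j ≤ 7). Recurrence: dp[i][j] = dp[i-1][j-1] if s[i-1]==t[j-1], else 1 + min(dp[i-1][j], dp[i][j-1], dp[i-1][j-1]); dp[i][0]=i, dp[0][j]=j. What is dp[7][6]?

5

   ''  A  G  G  T  T  C  T
''  0  1  2  3  4  5  6  7
 A  1  0  1  2  3  4  5  6
 A  2  1  1  2  3  4  5  6
 A  3  2  2  2  3  4  5  6
 G  4  3  2  2  3  4  5  6
 G  5  4  3  2  3  4  5  6
 A  6  5  4  3  3  4  5  6
 G  7  6  5  4  4  4  5  6
 C  8  7  6  5  5  5  4  5
 A  9  8  7  6  6  6  5  5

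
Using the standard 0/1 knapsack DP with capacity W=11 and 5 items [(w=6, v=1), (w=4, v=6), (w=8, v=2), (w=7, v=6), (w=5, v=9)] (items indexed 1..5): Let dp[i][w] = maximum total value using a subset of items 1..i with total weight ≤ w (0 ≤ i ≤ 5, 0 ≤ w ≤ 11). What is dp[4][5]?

i\w   0   1   2   3   4   5   6   7   8   9  10  11
  0   0   0   0   0   0   0   0   0   0   0   0   0
  1   0   0   0   0   0   0   1   1   1   1   1   1
  2   0   0   0   0   6   6   6   6   6   6   7   7
  3   0   0   0   0   6   6   6   6   6   6   7   7
  4   0   0   0   0   6   6   6   6   6   6   7  12
  5   0   0   0   0   6   9   9   9   9  15  15  15

6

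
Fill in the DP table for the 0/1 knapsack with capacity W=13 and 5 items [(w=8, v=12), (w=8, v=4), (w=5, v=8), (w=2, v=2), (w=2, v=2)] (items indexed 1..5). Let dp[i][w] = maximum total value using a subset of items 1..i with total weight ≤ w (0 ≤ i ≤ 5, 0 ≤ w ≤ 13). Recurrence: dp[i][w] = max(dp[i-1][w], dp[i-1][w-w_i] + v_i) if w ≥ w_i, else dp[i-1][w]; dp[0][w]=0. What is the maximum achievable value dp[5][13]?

i\w   0   1   2   3   4   5   6   7   8   9  10  11  12  13
  0   0   0   0   0   0   0   0   0   0   0   0   0   0   0
  1   0   0   0   0   0   0   0   0  12  12  12  12  12  12
  2   0   0   0   0   0   0   0   0  12  12  12  12  12  12
  3   0   0   0   0   0   8   8   8  12  12  12  12  12  20
  4   0   0   2   2   2   8   8  10  12  12  14  14  14  20
  5   0   0   2   2   4   8   8  10  12  12  14  14  16  20

20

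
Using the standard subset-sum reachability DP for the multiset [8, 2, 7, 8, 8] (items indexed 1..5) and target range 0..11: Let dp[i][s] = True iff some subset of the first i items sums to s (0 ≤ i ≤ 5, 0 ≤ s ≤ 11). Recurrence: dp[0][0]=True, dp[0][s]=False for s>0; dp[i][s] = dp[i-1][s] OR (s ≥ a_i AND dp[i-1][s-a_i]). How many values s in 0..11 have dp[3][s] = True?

i\s   0   1   2   3   4   5   6   7   8   9  10  11
  0   T   F   F   F   F   F   F   F   F   F   F   F
  1   T   F   F   F   F   F   F   F   T   F   F   F
  2   T   F   T   F   F   F   F   F   T   F   T   F
  3   T   F   T   F   F   F   F   T   T   T   T   F
  4   T   F   T   F   F   F   F   T   T   T   T   F
  5   T   F   T   F   F   F   F   T   T   T   T   F

6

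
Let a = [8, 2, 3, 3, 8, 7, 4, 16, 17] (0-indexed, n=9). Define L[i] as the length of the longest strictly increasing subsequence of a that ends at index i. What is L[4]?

   i    0    1    2    3    4    5    6    7    8
a[i]    8    2    3    3    8    7    4   16   17
L[i]    1    1    2    2    3    3    3    4    5

3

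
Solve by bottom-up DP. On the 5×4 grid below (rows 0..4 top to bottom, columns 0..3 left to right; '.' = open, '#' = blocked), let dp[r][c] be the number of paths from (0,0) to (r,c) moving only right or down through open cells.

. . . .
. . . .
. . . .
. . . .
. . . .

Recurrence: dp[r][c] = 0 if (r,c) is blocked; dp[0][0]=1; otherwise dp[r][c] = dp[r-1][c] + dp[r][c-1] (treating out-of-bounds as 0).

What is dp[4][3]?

35

r\c   0   1   2   3
  0   1   1   1   1
  1   1   2   3   4
  2   1   3   6  10
  3   1   4  10  20
  4   1   5  15  35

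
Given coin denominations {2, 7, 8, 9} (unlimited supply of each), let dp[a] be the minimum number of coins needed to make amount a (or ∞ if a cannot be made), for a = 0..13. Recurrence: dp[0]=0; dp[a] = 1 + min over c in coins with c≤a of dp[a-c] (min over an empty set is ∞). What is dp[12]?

3

 a  0  1  2  3  4  5  6  7  8  9 10 11 12 13
dp  0  -  1  -  2  -  3  1  1  1  2  2  3  3
(- denotes ∞ / unreachable)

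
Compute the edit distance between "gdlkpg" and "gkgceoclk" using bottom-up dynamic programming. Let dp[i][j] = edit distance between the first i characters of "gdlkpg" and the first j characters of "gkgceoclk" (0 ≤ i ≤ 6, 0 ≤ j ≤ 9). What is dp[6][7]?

6

   ''  g  k  g  c  e  o  c  l  k
''  0  1  2  3  4  5  6  7  8  9
 g  1  0  1  2  3  4  5  6  7  8
 d  2  1  1  2  3  4  5  6  7  8
 l  3  2  2  2  3  4  5  6  6  7
 k  4  3  2  3  3  4  5  6  7  6
 p  5  4  3  3  4  4  5  6  7  7
 g  6  5  4  3  4  5  5  6  7  8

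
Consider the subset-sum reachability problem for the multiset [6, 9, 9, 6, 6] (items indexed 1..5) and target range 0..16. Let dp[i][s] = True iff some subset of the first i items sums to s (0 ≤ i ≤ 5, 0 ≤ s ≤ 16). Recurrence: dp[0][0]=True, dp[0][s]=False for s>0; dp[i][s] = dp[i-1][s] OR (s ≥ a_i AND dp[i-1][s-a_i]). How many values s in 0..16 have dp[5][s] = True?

5

i\s   0   1   2   3   4   5   6   7   8   9  10  11  12  13  14  15  16
  0   T   F   F   F   F   F   F   F   F   F   F   F   F   F   F   F   F
  1   T   F   F   F   F   F   T   F   F   F   F   F   F   F   F   F   F
  2   T   F   F   F   F   F   T   F   F   T   F   F   F   F   F   T   F
  3   T   F   F   F   F   F   T   F   F   T   F   F   F   F   F   T   F
  4   T   F   F   F   F   F   T   F   F   T   F   F   T   F   F   T   F
  5   T   F   F   F   F   F   T   F   F   T   F   F   T   F   F   T   F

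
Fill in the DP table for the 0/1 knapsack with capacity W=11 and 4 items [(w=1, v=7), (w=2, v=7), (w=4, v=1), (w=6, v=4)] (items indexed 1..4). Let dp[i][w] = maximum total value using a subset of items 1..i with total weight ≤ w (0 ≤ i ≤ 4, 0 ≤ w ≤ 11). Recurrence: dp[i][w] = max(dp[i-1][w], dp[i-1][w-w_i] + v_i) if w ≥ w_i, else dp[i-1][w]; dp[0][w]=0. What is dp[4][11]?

18

i\w   0   1   2   3   4   5   6   7   8   9  10  11
  0   0   0   0   0   0   0   0   0   0   0   0   0
  1   0   7   7   7   7   7   7   7   7   7   7   7
  2   0   7   7  14  14  14  14  14  14  14  14  14
  3   0   7   7  14  14  14  14  15  15  15  15  15
  4   0   7   7  14  14  14  14  15  15  18  18  18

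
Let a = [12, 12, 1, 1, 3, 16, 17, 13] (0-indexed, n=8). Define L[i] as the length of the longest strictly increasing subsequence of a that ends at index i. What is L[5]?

   i    0    1    2    3    4    5    6    7
a[i]   12   12    1    1    3   16   17   13
L[i]    1    1    1    1    2    3    4    3

3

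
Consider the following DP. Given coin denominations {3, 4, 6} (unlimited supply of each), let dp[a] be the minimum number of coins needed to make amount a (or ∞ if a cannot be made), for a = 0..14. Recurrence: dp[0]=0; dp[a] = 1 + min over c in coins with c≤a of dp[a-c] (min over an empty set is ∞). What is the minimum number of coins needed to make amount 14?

3

 a  0  1  2  3  4  5  6  7  8  9 10 11 12 13 14
dp  0  -  -  1  1  -  1  2  2  2  2  3  2  3  3
(- denotes ∞ / unreachable)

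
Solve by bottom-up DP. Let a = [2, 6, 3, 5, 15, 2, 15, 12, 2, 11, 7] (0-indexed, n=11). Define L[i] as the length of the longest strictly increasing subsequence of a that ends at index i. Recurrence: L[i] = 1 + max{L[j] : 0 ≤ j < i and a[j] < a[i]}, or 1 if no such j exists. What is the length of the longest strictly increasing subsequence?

4

   i    0    1    2    3    4    5    6    7    8    9   10
a[i]    2    6    3    5   15    2   15   12    2   11    7
L[i]    1    2    2    3    4    1    4    4    1    4    4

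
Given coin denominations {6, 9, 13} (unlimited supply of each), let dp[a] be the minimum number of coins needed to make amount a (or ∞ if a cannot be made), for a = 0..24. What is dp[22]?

 a  0  1  2  3  4  5  6  7  8  9 10 11 12 13 14 15 16 17 18 19 20 21 22 23 24
dp  0  -  -  -  -  -  1  -  -  1  -  -  2  1  -  2  -  -  2  2  -  3  2  -  3
(- denotes ∞ / unreachable)

2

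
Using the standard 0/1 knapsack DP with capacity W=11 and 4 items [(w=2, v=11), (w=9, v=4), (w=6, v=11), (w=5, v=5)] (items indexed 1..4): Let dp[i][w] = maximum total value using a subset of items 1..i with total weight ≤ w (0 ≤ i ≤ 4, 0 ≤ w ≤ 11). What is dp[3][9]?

22

i\w   0   1   2   3   4   5   6   7   8   9  10  11
  0   0   0   0   0   0   0   0   0   0   0   0   0
  1   0   0  11  11  11  11  11  11  11  11  11  11
  2   0   0  11  11  11  11  11  11  11  11  11  15
  3   0   0  11  11  11  11  11  11  22  22  22  22
  4   0   0  11  11  11  11  11  16  22  22  22  22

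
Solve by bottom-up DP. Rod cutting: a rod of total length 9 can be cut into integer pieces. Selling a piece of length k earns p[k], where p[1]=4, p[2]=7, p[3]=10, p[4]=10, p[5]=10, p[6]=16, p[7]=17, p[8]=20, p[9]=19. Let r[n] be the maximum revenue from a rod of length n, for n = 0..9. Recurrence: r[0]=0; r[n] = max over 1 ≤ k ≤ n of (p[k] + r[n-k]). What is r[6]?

   n    0    1    2    3    4    5    6    7    8    9
r[n]    0    4    8   12   16   20   24   28   32   36

24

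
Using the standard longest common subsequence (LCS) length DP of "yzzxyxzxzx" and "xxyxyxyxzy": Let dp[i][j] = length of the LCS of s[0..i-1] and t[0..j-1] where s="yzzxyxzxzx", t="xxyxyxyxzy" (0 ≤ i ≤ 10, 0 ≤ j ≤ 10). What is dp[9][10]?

   ''  x  x  y  x  y  x  y  x  z  y
''  0  0  0  0  0  0  0  0  0  0  0
 y  0  0  0  1  1  1  1  1  1  1  1
 z  0  0  0  1  1  1  1  1  1  2  2
 z  0  0  0  1  1  1  1  1  1  2  2
 x  0  1  1  1  2  2  2  2  2  2  2
 y  0  1  1  2  2  3  3  3  3  3  3
 x  0  1  2  2  3  3  4  4  4  4  4
 z  0  1  2  2  3  3  4  4  4  5  5
 x  0  1  2  2  3  3  4  4  5  5  5
 z  0  1  2  2  3  3  4  4  5  6  6
 x  0  1  2  2  3  3  4  4  5  6  6

6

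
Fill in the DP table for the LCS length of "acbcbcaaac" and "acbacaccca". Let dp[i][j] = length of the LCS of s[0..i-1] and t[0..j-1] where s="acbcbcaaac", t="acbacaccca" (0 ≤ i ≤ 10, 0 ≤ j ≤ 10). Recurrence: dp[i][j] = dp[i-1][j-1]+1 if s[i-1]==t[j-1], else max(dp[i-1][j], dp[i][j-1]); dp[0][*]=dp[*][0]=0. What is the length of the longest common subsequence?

   ''  a  c  b  a  c  a  c  c  c  a
''  0  0  0  0  0  0  0  0  0  0  0
 a  0  1  1  1  1  1  1  1  1  1  1
 c  0  1  2  2  2  2  2  2  2  2  2
 b  0  1  2  3  3  3  3  3  3  3  3
 c  0  1  2  3  3  4  4  4  4  4  4
 b  0  1  2  3  3  4  4  4  4  4  4
 c  0  1  2  3  3  4  4  5  5  5  5
 a  0  1  2  3  4  4  5  5  5  5  6
 a  0  1  2  3  4  4  5  5  5  5  6
 a  0  1  2  3  4  4  5  5  5  5  6
 c  0  1  2  3  4  5  5  6  6  6  6

6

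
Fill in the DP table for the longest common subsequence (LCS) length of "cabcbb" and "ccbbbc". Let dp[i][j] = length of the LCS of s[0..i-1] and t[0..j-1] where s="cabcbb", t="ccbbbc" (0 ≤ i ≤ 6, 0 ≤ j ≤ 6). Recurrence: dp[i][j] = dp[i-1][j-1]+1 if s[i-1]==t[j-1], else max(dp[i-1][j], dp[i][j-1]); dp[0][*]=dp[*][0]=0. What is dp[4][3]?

   ''  c  c  b  b  b  c
''  0  0  0  0  0  0  0
 c  0  1  1  1  1  1  1
 a  0  1  1  1  1  1  1
 b  0  1  1  2  2  2  2
 c  0  1  2  2  2  2  3
 b  0  1  2  3  3  3  3
 b  0  1  2  3  4  4  4

2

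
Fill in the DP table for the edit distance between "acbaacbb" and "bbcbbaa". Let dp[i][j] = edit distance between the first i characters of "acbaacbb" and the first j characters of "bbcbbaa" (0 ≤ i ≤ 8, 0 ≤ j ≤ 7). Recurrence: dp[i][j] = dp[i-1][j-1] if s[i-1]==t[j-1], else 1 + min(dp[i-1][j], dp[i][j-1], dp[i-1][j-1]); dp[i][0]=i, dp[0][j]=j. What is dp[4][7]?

   ''  b  b  c  b  b  a  a
''  0  1  2  3  4  5  6  7
 a  1  1  2  3  4  5  5  6
 c  2  2  2  2  3  4  5  6
 b  3  2  2  3  2  3  4  5
 a  4  3  3  3  3  3  3  4
 a  5  4  4  4  4  4  3  3
 c  6  5  5  4  5  5  4  4
 b  7  6  5  5  4  5  5  5
 b  8  7  6  6  5  4  5  6

4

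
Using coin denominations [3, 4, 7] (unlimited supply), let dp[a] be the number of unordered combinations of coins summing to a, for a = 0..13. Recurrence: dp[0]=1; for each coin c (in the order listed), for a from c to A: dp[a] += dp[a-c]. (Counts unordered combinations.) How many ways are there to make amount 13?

2

after  coin     0     1     2     3     4     5     6     7     8     9    10    11    12    13
          3     1     0     0     1     0     0     1     0     0     1     0     0     1     0
          4     1     0     0     1     1     0     1     1     1     1     1     1     2     1
          7     1     0     0     1     1     0     1     2     1     1     2     2     2     2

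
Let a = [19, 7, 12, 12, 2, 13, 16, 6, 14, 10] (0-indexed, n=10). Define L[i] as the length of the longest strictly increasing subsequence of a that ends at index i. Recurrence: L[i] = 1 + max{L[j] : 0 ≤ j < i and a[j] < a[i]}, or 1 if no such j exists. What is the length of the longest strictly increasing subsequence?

   i    0    1    2    3    4    5    6    7    8    9
a[i]   19    7   12   12    2   13   16    6   14   10
L[i]    1    1    2    2    1    3    4    2    4    3

4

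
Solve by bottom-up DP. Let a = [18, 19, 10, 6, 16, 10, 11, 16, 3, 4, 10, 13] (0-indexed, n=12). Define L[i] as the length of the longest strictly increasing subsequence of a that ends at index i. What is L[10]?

   i    0    1    2    3    4    5    6    7    8    9   10   11
a[i]   18   19   10    6   16   10   11   16    3    4   10   13
L[i]    1    2    1    1    2    2    3    4    1    2    3    4

3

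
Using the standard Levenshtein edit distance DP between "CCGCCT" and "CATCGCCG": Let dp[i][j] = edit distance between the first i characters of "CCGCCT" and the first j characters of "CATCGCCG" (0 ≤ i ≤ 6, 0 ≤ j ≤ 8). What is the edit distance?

3

   ''  C  A  T  C  G  C  C  G
''  0  1  2  3  4  5  6  7  8
 C  1  0  1  2  3  4  5  6  7
 C  2  1  1  2  2  3  4  5  6
 G  3  2  2  2  3  2  3  4  5
 C  4  3  3  3  2  3  2  3  4
 C  5  4  4  4  3  3  3  2  3
 T  6  5  5  4  4  4  4  3  3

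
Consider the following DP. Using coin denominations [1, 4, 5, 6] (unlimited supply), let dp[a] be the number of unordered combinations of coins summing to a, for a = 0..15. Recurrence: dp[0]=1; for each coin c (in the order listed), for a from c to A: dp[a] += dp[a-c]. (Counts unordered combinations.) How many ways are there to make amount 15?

16

after  coin     0     1     2     3     4     5     6     7     8     9    10    11    12    13    14    15
          1     1     1     1     1     1     1     1     1     1     1     1     1     1     1     1     1
          4     1     1     1     1     2     2     2     2     3     3     3     3     4     4     4     4
          5     1     1     1     1     2     3     3     3     4     5     6     6     7     8     9    10
          6     1     1     1     1     2     3     4     4     5     6     8     9    11    12    14    16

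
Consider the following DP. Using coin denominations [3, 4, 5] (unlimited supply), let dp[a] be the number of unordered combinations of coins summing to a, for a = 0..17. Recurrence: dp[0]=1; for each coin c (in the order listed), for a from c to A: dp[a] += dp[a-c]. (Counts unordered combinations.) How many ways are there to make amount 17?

after  coin     0     1     2     3     4     5     6     7     8     9    10    11    12    13    14    15    16    17
          3     1     0     0     1     0     0     1     0     0     1     0     0     1     0     0     1     0     0
          4     1     0     0     1     1     0     1     1     1     1     1     1     2     1     1     2     2     1
          5     1     0     0     1     1     1     1     1     2     2     2     2     3     3     3     4     4     4

4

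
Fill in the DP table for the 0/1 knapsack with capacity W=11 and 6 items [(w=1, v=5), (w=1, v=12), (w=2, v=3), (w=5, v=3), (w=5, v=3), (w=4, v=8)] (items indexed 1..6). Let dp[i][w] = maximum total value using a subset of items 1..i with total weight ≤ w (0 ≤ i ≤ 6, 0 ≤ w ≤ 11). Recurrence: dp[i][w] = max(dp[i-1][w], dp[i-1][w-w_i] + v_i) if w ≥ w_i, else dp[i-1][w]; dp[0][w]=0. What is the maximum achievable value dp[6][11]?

i\w   0   1   2   3   4   5   6   7   8   9  10  11
  0   0   0   0   0   0   0   0   0   0   0   0   0
  1   0   5   5   5   5   5   5   5   5   5   5   5
  2   0  12  17  17  17  17  17  17  17  17  17  17
  3   0  12  17  17  20  20  20  20  20  20  20  20
  4   0  12  17  17  20  20  20  20  20  23  23  23
  5   0  12  17  17  20  20  20  20  20  23  23  23
  6   0  12  17  17  20  20  25  25  28  28  28  28

28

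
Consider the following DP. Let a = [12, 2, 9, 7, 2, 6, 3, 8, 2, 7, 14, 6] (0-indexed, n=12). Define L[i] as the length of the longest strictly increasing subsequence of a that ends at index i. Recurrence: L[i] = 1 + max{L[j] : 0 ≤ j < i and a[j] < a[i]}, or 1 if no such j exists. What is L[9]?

   i    0    1    2    3    4    5    6    7    8    9   10   11
a[i]   12    2    9    7    2    6    3    8    2    7   14    6
L[i]    1    1    2    2    1    2    2    3    1    3    4    3

3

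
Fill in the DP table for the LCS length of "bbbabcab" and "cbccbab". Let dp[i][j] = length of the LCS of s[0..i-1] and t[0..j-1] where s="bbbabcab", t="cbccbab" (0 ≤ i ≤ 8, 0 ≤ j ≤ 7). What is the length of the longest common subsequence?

   ''  c  b  c  c  b  a  b
''  0  0  0  0  0  0  0  0
 b  0  0  1  1  1  1  1  1
 b  0  0  1  1  1  2  2  2
 b  0  0  1  1  1  2  2  3
 a  0  0  1  1  1  2  3  3
 b  0  0  1  1  1  2  3  4
 c  0  1  1  2  2  2  3  4
 a  0  1  1  2  2  2  3  4
 b  0  1  2  2  2  3  3  4

4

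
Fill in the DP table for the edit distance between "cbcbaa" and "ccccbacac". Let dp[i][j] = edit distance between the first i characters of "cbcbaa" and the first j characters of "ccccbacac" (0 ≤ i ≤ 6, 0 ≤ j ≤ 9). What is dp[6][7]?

   ''  c  c  c  c  b  a  c  a  c
''  0  1  2  3  4  5  6  7  8  9
 c  1  0  1  2  3  4  5  6  7  8
 b  2  1  1  2  3  3  4  5  6  7
 c  3  2  1  1  2  3  4  4  5  6
 b  4  3  2  2  2  2  3  4  5  6
 a  5  4  3  3  3  3  2  3  4  5
 a  6  5  4  4  4  4  3  3  3  4

3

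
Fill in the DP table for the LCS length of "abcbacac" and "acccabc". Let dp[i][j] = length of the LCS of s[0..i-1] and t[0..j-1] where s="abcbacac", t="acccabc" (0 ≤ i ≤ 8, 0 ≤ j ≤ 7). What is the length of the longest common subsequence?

   ''  a  c  c  c  a  b  c
''  0  0  0  0  0  0  0  0
 a  0  1  1  1  1  1  1  1
 b  0  1  1  1  1  1  2  2
 c  0  1  2  2  2  2  2  3
 b  0  1  2  2  2  2  3  3
 a  0  1  2  2  2  3  3  3
 c  0  1  2  3  3  3  3  4
 a  0  1  2  3  3  4  4  4
 c  0  1  2  3  4  4  4  5

5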